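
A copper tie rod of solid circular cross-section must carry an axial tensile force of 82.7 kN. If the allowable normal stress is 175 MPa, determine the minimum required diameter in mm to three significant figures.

24.5 mm

Required area A ≥ P/σ_allow = 82700/175 = 472.6 mm².
For a solid circular section, d ≥ √(4A/π) = 24.53 mm.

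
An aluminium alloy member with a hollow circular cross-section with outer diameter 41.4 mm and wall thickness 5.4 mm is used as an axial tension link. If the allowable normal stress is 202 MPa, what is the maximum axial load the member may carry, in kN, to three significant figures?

A = 610.7 mm².
P_max = σ_allow · A = 202 · 610.7 = 123400 N = 123.4 kN.

123 kN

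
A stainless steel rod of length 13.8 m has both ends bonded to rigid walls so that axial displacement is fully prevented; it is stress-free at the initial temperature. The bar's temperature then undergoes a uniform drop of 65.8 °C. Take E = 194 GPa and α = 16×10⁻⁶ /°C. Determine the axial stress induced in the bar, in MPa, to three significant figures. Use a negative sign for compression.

204 MPa

Free thermal expansion αLΔT = 16e-6 · 13800 · -65.8 = -14.53 mm.
The walls impose strain ε = −(-14.53)/13800 = 1.0528e-03; σ = Eε = 194000 · 1.0528e-03 = 204.2 MPa.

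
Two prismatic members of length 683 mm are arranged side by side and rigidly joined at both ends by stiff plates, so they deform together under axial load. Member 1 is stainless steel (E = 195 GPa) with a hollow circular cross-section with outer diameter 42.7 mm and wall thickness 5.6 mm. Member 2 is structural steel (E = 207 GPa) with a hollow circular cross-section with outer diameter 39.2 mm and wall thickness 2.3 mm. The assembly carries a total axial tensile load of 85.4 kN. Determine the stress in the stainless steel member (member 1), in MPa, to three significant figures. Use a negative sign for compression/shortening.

91.3 MPa

A_1 = 652.7 mm².
A_2 = 266.6 mm².
Equal strain + equilibrium ⇒ each member carries load in proportion to AE: A₁E₁ = 127300000 N, A₂E₂ = 55190000 N, ΣAE = 182500000 N.
σ₁ = P·E₁/ΣAE = 85400·195000/182500000 = 91.27 MPa.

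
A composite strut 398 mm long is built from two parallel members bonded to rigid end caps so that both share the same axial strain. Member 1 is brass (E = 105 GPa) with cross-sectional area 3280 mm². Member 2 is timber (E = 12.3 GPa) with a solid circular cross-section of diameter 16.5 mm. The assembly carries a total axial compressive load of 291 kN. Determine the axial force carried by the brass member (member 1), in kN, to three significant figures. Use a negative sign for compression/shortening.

-289 kN

A_2 = 213.8 mm².
Equal strain + equilibrium ⇒ each member carries load in proportion to AE: A₁E₁ = 344400000 N, A₂E₂ = 2630000 N, ΣAE = 347000000 N.
F₁ = P·A₁E₁/ΣAE = -291000·344400000/347000000 = -288800 N.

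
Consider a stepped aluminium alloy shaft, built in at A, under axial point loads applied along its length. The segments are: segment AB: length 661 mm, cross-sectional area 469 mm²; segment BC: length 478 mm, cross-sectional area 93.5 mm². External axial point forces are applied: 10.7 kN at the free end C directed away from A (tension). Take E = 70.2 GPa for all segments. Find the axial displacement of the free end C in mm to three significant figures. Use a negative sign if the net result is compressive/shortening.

Internal axial forces (sectioning from the free end, tension +): N_BC = 10.7 kN, N_AB = 10.7 kN.
δ_AB = 10700·661/(469·70200) = 0.2148 mm
δ_BC = 10700·478/(93.5·70200) = 0.7792 mm
δ = Σδ_i = 0.994 mm.

0.994 mm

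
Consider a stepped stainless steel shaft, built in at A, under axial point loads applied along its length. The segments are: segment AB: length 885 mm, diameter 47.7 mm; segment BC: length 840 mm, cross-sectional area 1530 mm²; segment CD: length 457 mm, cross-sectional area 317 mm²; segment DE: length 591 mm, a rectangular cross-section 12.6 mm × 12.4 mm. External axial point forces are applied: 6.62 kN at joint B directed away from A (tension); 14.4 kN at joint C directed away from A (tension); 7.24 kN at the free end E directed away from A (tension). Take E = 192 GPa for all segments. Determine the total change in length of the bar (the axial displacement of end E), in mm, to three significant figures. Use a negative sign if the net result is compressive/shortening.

0.332 mm

Internal axial forces (sectioning from the free end, tension +): N_DE = 7.24 kN, N_CD = 7.24 kN, N_BC = 21.64 kN, N_AB = 28.26 kN.
A_AB = 1787 mm².
A_DE = 156.2 mm².
δ_AB = 28260·885/(1787·192000) = 0.07289 mm
δ_BC = 21640·840/(1530·192000) = 0.06188 mm
δ_CD = 7240·457/(317·192000) = 0.05436 mm
δ_DE = 7240·591/(156.2·192000) = 0.1426 mm
δ = Σδ_i = 0.3318 mm.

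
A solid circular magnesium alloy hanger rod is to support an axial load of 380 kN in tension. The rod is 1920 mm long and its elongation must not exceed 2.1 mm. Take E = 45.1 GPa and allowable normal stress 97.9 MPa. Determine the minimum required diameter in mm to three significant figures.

Required area A ≥ P/σ_allow = 380000/97.9 = 3882 mm².
For a solid circular section, d ≥ √(4A/π) = 70.3 mm.
Elongation limit: A ≥ PL/(Eδ_allow) = 380000·1920/(45100·2.1) = 7704 mm² ⇒ d ≥ 99.04 mm.
The elongation limit governs.

99.0 mm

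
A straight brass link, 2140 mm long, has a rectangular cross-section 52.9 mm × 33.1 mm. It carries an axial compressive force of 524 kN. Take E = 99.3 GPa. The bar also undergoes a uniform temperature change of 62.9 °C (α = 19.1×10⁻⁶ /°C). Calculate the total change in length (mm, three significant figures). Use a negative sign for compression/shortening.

A = 1751 mm².
δ_mech = NL/(AE) = -524000·2140/(1751·99300) = -6.449 mm.
δ_thermal = αLΔT = 19.1e-6·2140·62.9 = 2.571 mm.
δ = δ_mech + δ_thermal = -3.878 mm.

-3.88 mm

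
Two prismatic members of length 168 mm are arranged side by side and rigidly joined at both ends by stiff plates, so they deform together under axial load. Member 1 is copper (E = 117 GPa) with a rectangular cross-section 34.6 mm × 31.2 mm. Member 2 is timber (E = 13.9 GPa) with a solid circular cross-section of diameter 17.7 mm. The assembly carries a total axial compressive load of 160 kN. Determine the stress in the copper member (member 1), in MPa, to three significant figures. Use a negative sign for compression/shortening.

-144 MPa

A_1 = 1080 mm².
A_2 = 246.1 mm².
Equal strain + equilibrium ⇒ each member carries load in proportion to AE: A₁E₁ = 126300000 N, A₂E₂ = 3420000 N, ΣAE = 129700000 N.
σ₁ = P·E₁/ΣAE = -160000·117000/129700000 = -144.3 MPa.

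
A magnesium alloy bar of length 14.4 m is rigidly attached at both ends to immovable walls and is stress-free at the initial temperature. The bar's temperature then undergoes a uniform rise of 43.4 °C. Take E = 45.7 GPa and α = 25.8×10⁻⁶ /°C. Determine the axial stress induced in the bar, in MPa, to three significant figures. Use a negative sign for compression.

Free thermal expansion αLΔT = 25.8e-6 · 14400 · 43.4 = 16.12 mm.
The walls impose strain ε = −(16.12)/14400 = -1.1197e-03; σ = Eε = 45700 · -1.1197e-03 = -51.17 MPa.

-51.2 MPa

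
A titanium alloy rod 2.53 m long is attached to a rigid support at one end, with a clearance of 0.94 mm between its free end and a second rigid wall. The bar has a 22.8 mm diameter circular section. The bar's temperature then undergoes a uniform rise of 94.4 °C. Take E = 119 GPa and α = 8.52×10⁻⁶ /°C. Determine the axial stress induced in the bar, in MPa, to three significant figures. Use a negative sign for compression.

Free thermal expansion αLΔT = 8.52e-6 · 2530 · 94.4 = 2.035 mm.
The walls engage after the gap closes; constrained expansion = 2.035 − 0.94 = 1.095 mm.
The walls impose strain ε = −(1.095)/2530 = -4.3275e-04; σ = Eε = 119000 · -4.3275e-04 = -51.5 MPa.

-51.5 MPa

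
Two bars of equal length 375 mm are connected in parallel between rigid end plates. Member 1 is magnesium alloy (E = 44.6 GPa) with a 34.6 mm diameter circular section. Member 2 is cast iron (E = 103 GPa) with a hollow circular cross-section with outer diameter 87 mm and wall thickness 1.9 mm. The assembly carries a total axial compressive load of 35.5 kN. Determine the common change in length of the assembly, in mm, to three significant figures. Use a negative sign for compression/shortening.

A_1 = 940.2 mm².
A_2 = 508 mm².
Equal strain + equilibrium ⇒ each member carries load in proportion to AE: A₁E₁ = 41940000 N, A₂E₂ = 52320000 N, ΣAE = 94260000 N.
δ = PL/ΣAE = -35500·375/94260000 = -0.1412 mm.

-0.141 mm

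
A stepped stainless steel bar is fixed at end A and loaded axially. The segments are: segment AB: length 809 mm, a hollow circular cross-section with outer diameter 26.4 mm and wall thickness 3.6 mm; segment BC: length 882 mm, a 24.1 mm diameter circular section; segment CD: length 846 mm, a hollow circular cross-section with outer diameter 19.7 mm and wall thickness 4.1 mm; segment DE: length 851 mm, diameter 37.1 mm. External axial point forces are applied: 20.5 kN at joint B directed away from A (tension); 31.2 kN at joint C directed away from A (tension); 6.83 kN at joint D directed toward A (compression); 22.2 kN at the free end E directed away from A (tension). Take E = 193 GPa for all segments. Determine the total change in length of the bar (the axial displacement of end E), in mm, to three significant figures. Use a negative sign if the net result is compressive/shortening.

1.98 mm

Internal axial forces (sectioning from the free end, tension +): N_DE = 22.2 kN, N_CD = 15.37 kN, N_BC = 46.57 kN, N_AB = 67.07 kN.
A_AB = 257.9 mm².
A_BC = 456.2 mm².
A_CD = 200.9 mm².
A_DE = 1081 mm².
δ_AB = 67070·809/(257.9·193000) = 1.09 mm
δ_BC = 46570·882/(456.2·193000) = 0.4665 mm
δ_CD = 15370·846/(200.9·193000) = 0.3353 mm
δ_DE = 22200·851/(1081·193000) = 0.09055 mm
δ = Σδ_i = 1.983 mm.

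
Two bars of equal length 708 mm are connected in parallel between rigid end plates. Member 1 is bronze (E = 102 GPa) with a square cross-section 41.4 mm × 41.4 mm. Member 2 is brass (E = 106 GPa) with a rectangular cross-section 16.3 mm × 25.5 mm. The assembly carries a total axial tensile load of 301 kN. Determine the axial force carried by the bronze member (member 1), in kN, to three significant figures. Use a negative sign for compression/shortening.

A_1 = 1714 mm².
A_2 = 415.7 mm².
Equal strain + equilibrium ⇒ each member carries load in proportion to AE: A₁E₁ = 174800000 N, A₂E₂ = 44060000 N, ΣAE = 218900000 N.
F₁ = P·A₁E₁/ΣAE = 301000·174800000/218900000 = 240400 N.

240 kN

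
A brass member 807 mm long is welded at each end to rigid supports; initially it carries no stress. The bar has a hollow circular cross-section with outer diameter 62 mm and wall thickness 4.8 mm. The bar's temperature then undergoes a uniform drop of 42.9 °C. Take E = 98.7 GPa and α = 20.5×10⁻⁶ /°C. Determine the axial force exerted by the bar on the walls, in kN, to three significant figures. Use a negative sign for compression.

74.9 kN

Free thermal expansion αLΔT = 20.5e-6 · 807 · -42.9 = -0.7097 mm.
The walls impose strain ε = −(-0.7097)/807 = 8.7945e-04; σ = Eε = 98700 · 8.7945e-04 = 86.8 MPa.
Wall reaction R = σ·A = 86.8·862.6 = 74870 N = 74.87 kN.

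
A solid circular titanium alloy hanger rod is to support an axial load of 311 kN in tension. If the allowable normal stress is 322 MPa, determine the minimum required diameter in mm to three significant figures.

35.1 mm

Required area A ≥ P/σ_allow = 311000/322 = 965.8 mm².
For a solid circular section, d ≥ √(4A/π) = 35.07 mm.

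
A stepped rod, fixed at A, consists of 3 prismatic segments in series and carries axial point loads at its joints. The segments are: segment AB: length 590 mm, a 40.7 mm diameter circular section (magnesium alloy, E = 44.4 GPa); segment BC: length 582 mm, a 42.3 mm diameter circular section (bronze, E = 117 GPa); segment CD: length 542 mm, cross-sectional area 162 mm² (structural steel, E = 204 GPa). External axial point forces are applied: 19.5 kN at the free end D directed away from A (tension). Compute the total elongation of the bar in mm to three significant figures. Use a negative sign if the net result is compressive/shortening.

0.588 mm

Internal axial forces (sectioning from the free end, tension +): N_CD = 19.5 kN, N_BC = 19.5 kN, N_AB = 19.5 kN.
A_AB = 1301 mm².
A_BC = 1405 mm².
δ_AB = 19500·590/(1301·44400) = 0.1992 mm
δ_BC = 19500·582/(1405·117000) = 0.06902 mm
δ_CD = 19500·542/(162·204000) = 0.3198 mm
δ = Σδ_i = 0.588 mm.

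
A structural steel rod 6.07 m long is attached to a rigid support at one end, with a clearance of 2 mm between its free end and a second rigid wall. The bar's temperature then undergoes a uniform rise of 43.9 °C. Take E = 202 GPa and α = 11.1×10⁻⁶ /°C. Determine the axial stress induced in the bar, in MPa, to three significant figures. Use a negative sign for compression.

Free thermal expansion αLΔT = 11.1e-6 · 6070 · 43.9 = 2.958 mm.
The walls engage after the gap closes; constrained expansion = 2.958 − 2 = 0.9579 mm.
The walls impose strain ε = −(0.9579)/6070 = -1.5780e-04; σ = Eε = 202000 · -1.5780e-04 = -31.88 MPa.

-31.9 MPa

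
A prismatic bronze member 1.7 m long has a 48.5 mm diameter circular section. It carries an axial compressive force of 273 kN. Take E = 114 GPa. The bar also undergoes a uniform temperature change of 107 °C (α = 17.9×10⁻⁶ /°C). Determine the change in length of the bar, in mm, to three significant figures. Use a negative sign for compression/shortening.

A = 1847 mm².
δ_mech = NL/(AE) = -273000·1700/(1847·114000) = -2.204 mm.
δ_thermal = αLΔT = 17.9e-6·1700·107 = 3.256 mm.
δ = δ_mech + δ_thermal = 1.052 mm.

1.05 mm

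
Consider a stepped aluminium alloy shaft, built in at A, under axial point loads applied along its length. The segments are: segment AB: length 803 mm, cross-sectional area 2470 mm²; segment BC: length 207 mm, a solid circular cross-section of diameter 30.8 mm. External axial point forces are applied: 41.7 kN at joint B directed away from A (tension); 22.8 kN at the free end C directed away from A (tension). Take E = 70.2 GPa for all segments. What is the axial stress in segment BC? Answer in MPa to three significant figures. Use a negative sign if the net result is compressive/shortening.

Internal axial forces (sectioning from the free end, tension +): N_BC = 22.8 kN, N_AB = 64.5 kN.
A_BC = 745.1 mm².
σ_BC = N_BC/A_BC = 22800/745.1 = 30.6 MPa.

30.6 MPa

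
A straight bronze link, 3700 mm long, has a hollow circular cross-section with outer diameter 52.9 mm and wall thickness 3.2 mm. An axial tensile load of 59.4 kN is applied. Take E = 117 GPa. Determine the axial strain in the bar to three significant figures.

0.00102

A = 499.6 mm².
σ = N/A = 118.9 MPa; ε = σ/E = 118.9/117000 = 1.016e-03.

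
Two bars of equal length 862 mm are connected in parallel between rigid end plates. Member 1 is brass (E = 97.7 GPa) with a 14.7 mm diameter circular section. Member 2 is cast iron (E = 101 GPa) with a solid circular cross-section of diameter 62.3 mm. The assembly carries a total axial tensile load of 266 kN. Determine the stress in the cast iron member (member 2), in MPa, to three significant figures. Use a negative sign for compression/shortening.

A_1 = 169.7 mm².
A_2 = 3048 mm².
Equal strain + equilibrium ⇒ each member carries load in proportion to AE: A₁E₁ = 16580000 N, A₂E₂ = 307900000 N, ΣAE = 324500000 N.
σ₂ = P·E₂/ΣAE = 266000·101000/324500000 = 82.8 MPa.

82.8 MPa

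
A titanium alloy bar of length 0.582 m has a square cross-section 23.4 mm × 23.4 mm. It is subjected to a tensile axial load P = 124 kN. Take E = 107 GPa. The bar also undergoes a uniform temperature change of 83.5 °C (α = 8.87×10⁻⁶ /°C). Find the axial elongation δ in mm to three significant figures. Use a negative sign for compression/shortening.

A = 547.6 mm².
δ_mech = NL/(AE) = 124000·582/(547.6·107000) = 1.232 mm.
δ_thermal = αLΔT = 8.87e-6·582·83.5 = 0.4311 mm.
δ = δ_mech + δ_thermal = 1.663 mm.

1.66 mm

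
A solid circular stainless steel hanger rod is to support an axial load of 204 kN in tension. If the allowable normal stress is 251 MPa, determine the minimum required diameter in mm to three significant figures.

32.2 mm

Required area A ≥ P/σ_allow = 204000/251 = 812.7 mm².
For a solid circular section, d ≥ √(4A/π) = 32.17 mm.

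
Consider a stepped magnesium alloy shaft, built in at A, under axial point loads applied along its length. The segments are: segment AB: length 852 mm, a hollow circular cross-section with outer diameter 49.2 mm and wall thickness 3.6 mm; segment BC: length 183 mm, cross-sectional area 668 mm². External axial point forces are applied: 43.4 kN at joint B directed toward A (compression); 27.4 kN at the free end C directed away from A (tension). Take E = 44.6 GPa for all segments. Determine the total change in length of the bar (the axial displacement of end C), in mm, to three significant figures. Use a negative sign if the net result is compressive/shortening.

-0.424 mm

Internal axial forces (sectioning from the free end, tension +): N_BC = 27.4 kN, N_AB = -16 kN.
A_AB = 515.7 mm².
δ_AB = -16000·852/(515.7·44600) = -0.5927 mm
δ_BC = 27400·183/(668·44600) = 0.1683 mm
δ = Σδ_i = -0.4244 mm.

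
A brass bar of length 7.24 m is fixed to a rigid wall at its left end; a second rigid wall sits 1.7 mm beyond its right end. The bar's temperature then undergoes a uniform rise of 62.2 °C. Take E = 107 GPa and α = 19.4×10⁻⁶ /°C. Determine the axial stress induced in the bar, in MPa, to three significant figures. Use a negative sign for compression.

-104 MPa

Free thermal expansion αLΔT = 19.4e-6 · 7240 · 62.2 = 8.736 mm.
The walls engage after the gap closes; constrained expansion = 8.736 − 1.7 = 7.036 mm.
The walls impose strain ε = −(7.036)/7240 = -9.7187e-04; σ = Eε = 107000 · -9.7187e-04 = -104 MPa.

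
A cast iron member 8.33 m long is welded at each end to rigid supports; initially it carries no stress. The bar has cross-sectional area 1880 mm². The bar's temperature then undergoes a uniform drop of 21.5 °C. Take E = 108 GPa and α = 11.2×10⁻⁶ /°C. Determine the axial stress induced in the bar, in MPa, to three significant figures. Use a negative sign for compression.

26.0 MPa

Free thermal expansion αLΔT = 11.2e-6 · 8330 · -21.5 = -2.006 mm.
The walls impose strain ε = −(-2.006)/8330 = 2.4080e-04; σ = Eε = 108000 · 2.4080e-04 = 26.01 MPa.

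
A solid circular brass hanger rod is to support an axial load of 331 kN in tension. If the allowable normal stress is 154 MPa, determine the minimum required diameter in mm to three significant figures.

Required area A ≥ P/σ_allow = 331000/154 = 2149 mm².
For a solid circular section, d ≥ √(4A/π) = 52.31 mm.

52.3 mm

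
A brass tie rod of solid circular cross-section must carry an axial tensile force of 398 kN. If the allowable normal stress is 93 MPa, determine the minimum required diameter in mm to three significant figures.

Required area A ≥ P/σ_allow = 398000/93 = 4280 mm².
For a solid circular section, d ≥ √(4A/π) = 73.82 mm.

73.8 mm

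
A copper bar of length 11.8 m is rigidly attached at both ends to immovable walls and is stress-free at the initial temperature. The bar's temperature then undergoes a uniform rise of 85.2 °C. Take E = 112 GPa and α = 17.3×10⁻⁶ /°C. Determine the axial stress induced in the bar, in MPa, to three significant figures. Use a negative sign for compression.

Free thermal expansion αLΔT = 17.3e-6 · 11800 · 85.2 = 17.39 mm.
The walls impose strain ε = −(17.39)/11800 = -1.4740e-03; σ = Eε = 112000 · -1.4740e-03 = -165.1 MPa.

-165 MPa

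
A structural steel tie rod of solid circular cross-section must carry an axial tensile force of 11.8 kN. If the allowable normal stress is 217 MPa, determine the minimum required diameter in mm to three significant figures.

8.32 mm

Required area A ≥ P/σ_allow = 11800/217 = 54.38 mm².
For a solid circular section, d ≥ √(4A/π) = 8.321 mm.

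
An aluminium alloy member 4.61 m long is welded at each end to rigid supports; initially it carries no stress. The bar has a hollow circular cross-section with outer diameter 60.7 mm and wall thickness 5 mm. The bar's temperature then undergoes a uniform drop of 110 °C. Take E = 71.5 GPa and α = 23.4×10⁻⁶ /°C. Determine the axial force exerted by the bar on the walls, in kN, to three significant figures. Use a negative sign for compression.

Free thermal expansion αLΔT = 23.4e-6 · 4610 · -110 = -11.87 mm.
The walls impose strain ε = −(-11.87)/4610 = 2.5740e-03; σ = Eε = 71500 · 2.5740e-03 = 184 MPa.
Wall reaction R = σ·A = 184·874.9 = 161000 N = 161 kN.

161 kN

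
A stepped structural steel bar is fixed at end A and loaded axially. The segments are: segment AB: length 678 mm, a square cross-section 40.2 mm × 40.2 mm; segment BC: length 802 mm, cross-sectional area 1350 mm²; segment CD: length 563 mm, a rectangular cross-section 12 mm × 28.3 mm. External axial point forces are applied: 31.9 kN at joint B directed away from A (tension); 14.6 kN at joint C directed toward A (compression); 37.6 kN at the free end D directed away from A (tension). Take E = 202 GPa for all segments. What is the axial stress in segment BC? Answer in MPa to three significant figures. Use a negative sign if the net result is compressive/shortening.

17.0 MPa

Internal axial forces (sectioning from the free end, tension +): N_CD = 37.6 kN, N_BC = 23 kN, N_AB = 54.9 kN.
σ_BC = N_BC/A_BC = 23000/1350 = 17.04 MPa.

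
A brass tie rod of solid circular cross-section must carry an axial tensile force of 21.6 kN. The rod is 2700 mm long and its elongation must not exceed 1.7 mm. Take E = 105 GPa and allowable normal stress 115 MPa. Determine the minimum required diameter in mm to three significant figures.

Required area A ≥ P/σ_allow = 21600/115 = 187.8 mm².
For a solid circular section, d ≥ √(4A/π) = 15.46 mm.
Elongation limit: A ≥ PL/(Eδ_allow) = 21600·2700/(105000·1.7) = 326.7 mm² ⇒ d ≥ 20.4 mm.
The elongation limit governs.

20.4 mm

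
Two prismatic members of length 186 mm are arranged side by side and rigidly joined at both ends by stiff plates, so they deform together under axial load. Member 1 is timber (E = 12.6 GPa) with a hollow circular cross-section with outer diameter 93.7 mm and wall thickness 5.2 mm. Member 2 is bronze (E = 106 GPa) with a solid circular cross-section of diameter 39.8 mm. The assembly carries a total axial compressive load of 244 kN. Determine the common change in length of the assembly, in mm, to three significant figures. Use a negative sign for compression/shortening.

-0.302 mm

A_1 = 1446 mm².
A_2 = 1244 mm².
Equal strain + equilibrium ⇒ each member carries load in proportion to AE: A₁E₁ = 18220000 N, A₂E₂ = 131900000 N, ΣAE = 150100000 N.
δ = PL/ΣAE = -244000·186/150100000 = -0.3024 mm.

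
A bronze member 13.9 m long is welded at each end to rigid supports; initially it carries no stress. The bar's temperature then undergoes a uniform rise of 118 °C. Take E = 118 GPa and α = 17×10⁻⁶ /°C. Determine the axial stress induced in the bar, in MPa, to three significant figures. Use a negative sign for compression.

-237 MPa

Free thermal expansion αLΔT = 17e-6 · 13900 · 118 = 27.88 mm.
The walls impose strain ε = −(27.88)/13900 = -2.0060e-03; σ = Eε = 118000 · -2.0060e-03 = -236.7 MPa.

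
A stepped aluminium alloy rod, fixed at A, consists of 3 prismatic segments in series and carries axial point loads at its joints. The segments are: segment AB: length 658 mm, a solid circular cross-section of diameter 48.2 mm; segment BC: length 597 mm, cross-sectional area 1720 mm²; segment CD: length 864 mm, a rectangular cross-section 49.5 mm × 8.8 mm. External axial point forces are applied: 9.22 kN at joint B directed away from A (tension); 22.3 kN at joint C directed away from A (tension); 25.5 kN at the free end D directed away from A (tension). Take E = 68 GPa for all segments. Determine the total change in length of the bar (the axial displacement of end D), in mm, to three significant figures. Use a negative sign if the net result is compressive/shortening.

1.29 mm

Internal axial forces (sectioning from the free end, tension +): N_CD = 25.5 kN, N_BC = 47.8 kN, N_AB = 57.02 kN.
A_AB = 1825 mm².
A_CD = 435.6 mm².
δ_AB = 57020·658/(1825·68000) = 0.3024 mm
δ_BC = 47800·597/(1720·68000) = 0.244 mm
δ_CD = 25500·864/(435.6·68000) = 0.7438 mm
δ = Σδ_i = 1.29 mm.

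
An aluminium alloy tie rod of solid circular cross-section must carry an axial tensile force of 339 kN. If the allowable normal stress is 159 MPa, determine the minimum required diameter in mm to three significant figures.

Required area A ≥ P/σ_allow = 339000/159 = 2132 mm².
For a solid circular section, d ≥ √(4A/π) = 52.1 mm.

52.1 mm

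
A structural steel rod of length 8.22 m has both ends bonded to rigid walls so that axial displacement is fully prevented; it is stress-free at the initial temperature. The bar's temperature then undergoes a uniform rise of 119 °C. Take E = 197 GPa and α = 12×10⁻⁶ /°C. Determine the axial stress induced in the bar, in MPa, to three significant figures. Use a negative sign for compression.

-281 MPa

Free thermal expansion αLΔT = 12e-6 · 8220 · 119 = 11.74 mm.
The walls impose strain ε = −(11.74)/8220 = -1.4280e-03; σ = Eε = 197000 · -1.4280e-03 = -281.3 MPa.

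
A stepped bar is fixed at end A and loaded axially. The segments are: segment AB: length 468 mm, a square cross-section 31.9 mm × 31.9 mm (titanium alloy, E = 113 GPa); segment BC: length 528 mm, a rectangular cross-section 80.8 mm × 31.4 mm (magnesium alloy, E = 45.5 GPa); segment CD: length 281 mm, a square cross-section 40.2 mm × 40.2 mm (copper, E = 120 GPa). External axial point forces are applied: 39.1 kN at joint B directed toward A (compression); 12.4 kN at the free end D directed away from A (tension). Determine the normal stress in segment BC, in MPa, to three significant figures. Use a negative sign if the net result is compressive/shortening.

4.89 MPa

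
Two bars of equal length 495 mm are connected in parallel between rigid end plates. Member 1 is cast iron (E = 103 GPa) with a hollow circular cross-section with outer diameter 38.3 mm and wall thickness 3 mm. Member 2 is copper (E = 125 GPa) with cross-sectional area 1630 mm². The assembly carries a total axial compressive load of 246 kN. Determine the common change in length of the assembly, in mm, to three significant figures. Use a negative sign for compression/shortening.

A_1 = 332.7 mm².
Equal strain + equilibrium ⇒ each member carries load in proportion to AE: A₁E₁ = 34270000 N, A₂E₂ = 203800000 N, ΣAE = 238000000 N.
δ = PL/ΣAE = -246000·495/238000000 = -0.5116 mm.

-0.512 mm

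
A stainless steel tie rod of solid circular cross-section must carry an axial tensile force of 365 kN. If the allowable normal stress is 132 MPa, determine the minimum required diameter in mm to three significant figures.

59.3 mm

Required area A ≥ P/σ_allow = 365000/132 = 2765 mm².
For a solid circular section, d ≥ √(4A/π) = 59.34 mm.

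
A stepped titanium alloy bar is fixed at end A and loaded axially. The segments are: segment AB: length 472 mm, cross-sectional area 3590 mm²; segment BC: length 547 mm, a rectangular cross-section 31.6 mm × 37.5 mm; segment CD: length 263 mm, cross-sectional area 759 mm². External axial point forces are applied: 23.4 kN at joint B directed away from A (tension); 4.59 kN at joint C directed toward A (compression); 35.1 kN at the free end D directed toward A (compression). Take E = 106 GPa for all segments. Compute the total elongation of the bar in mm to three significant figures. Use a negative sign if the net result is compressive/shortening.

-0.308 mm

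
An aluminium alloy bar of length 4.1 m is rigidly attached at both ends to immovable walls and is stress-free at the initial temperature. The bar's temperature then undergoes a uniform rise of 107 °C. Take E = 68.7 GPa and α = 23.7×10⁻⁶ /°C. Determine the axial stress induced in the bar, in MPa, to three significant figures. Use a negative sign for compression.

Free thermal expansion αLΔT = 23.7e-6 · 4100 · 107 = 10.4 mm.
The walls impose strain ε = −(10.4)/4100 = -2.5359e-03; σ = Eε = 68700 · -2.5359e-03 = -174.2 MPa.

-174 MPa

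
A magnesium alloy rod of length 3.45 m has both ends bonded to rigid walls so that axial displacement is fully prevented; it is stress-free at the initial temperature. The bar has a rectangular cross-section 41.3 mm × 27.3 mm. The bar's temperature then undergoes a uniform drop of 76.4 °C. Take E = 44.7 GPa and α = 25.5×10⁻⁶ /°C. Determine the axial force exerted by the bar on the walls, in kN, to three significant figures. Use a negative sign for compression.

98.2 kN

Free thermal expansion αLΔT = 25.5e-6 · 3450 · -76.4 = -6.721 mm.
The walls impose strain ε = −(-6.721)/3450 = 1.9482e-03; σ = Eε = 44700 · 1.9482e-03 = 87.08 MPa.
Wall reaction R = σ·A = 87.08·1127 = 98190 N = 98.19 kN.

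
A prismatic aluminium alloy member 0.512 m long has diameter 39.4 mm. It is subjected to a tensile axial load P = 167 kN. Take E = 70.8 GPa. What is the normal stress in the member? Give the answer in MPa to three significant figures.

137 MPa

A = 1219 mm².
σ = N/A = 167000/1219 = 137 MPa.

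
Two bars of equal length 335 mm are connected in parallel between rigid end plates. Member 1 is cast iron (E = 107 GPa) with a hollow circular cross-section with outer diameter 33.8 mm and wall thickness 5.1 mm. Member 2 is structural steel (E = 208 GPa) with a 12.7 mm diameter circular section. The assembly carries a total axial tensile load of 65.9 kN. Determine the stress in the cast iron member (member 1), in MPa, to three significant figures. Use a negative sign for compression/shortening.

93.3 MPa

A_1 = 459.8 mm².
A_2 = 126.7 mm².
Equal strain + equilibrium ⇒ each member carries load in proportion to AE: A₁E₁ = 49200000 N, A₂E₂ = 26350000 N, ΣAE = 75550000 N.
σ₁ = P·E₁/ΣAE = 65900·107000/75550000 = 93.33 MPa.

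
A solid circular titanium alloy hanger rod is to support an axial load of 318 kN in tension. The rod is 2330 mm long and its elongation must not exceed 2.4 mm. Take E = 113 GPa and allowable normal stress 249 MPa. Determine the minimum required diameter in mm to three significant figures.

Required area A ≥ P/σ_allow = 318000/249 = 1277 mm².
For a solid circular section, d ≥ √(4A/π) = 40.32 mm.
Elongation limit: A ≥ PL/(Eδ_allow) = 318000·2330/(113000·2.4) = 2732 mm² ⇒ d ≥ 58.98 mm.
The elongation limit governs.

59.0 mm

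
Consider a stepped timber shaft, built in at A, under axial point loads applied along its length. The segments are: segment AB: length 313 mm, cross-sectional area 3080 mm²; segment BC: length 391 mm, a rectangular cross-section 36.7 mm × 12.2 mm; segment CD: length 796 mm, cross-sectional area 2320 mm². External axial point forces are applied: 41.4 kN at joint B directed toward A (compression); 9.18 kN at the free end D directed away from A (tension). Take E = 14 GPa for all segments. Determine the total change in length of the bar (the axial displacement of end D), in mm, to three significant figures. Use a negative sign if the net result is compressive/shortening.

Internal axial forces (sectioning from the free end, tension +): N_CD = 9.18 kN, N_BC = 9.18 kN, N_AB = -32.22 kN.
A_BC = 447.7 mm².
δ_AB = -32220·313/(3080·14000) = -0.2339 mm
δ_BC = 9180·391/(447.7·14000) = 0.5726 mm
δ_CD = 9180·796/(2320·14000) = 0.225 mm
δ = Σδ_i = 0.5637 mm.

0.564 mm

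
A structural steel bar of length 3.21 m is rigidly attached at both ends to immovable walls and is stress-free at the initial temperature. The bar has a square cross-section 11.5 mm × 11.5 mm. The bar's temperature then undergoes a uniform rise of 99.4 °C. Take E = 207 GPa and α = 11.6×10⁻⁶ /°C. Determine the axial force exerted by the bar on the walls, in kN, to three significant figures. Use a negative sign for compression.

Free thermal expansion αLΔT = 11.6e-6 · 3210 · 99.4 = 3.701 mm.
The walls impose strain ε = −(3.701)/3210 = -1.1530e-03; σ = Eε = 207000 · -1.1530e-03 = -238.7 MPa.
Wall reaction R = σ·A = -238.7·132.2 = -31570 N = -31.57 kN.

-31.6 kN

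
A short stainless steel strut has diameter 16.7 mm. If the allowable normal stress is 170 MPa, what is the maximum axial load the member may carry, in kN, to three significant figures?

37.2 kN

A = 219 mm².
P_max = σ_allow · A = 170 · 219 = 37240 N = 37.24 kN.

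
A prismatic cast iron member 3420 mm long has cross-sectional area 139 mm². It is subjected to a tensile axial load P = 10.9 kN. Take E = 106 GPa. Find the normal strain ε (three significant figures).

7.40e-04

σ = N/A = 78.42 MPa; ε = σ/E = 78.42/106000 = 7.398e-04.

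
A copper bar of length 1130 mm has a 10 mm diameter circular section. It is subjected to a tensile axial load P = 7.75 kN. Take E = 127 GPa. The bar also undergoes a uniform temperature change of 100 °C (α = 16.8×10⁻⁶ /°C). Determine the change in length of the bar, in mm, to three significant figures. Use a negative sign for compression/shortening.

A = 78.54 mm².
δ_mech = NL/(AE) = 7750·1130/(78.54·127000) = 0.878 mm.
δ_thermal = αLΔT = 16.8e-6·1130·100 = 1.898 mm.
δ = δ_mech + δ_thermal = 2.776 mm.

2.78 mm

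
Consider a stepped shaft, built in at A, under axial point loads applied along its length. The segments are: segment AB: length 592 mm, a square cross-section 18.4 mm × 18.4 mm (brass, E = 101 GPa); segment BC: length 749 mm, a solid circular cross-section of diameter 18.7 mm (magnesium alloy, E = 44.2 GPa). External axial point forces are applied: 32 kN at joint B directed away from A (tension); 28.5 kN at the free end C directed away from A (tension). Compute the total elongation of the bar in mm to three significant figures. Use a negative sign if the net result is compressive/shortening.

Internal axial forces (sectioning from the free end, tension +): N_BC = 28.5 kN, N_AB = 60.5 kN.
A_AB = 338.6 mm².
A_BC = 274.6 mm².
δ_AB = 60500·592/(338.6·101000) = 1.047 mm
δ_BC = 28500·749/(274.6·44200) = 1.758 mm
δ = Σδ_i = 2.806 mm.

2.81 mm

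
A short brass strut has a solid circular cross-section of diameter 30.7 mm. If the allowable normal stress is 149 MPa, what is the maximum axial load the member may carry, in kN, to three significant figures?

A = 740.2 mm².
P_max = σ_allow · A = 149 · 740.2 = 110300 N = 110.3 kN.

110 kN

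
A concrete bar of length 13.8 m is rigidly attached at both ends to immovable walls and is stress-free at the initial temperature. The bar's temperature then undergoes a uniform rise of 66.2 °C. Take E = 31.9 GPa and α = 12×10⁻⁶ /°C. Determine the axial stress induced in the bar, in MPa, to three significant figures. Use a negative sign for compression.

Free thermal expansion αLΔT = 12e-6 · 13800 · 66.2 = 10.96 mm.
The walls impose strain ε = −(10.96)/13800 = -7.9440e-04; σ = Eε = 31900 · -7.9440e-04 = -25.34 MPa.

-25.3 MPa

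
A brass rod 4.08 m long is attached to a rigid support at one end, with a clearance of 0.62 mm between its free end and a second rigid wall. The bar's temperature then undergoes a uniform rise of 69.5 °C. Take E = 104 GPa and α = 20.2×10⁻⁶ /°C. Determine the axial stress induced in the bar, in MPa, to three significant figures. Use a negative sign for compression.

-130 MPa

Free thermal expansion αLΔT = 20.2e-6 · 4080 · 69.5 = 5.728 mm.
The walls engage after the gap closes; constrained expansion = 5.728 − 0.62 = 5.108 mm.
The walls impose strain ε = −(5.108)/4080 = -1.2519e-03; σ = Eε = 104000 · -1.2519e-03 = -130.2 MPa.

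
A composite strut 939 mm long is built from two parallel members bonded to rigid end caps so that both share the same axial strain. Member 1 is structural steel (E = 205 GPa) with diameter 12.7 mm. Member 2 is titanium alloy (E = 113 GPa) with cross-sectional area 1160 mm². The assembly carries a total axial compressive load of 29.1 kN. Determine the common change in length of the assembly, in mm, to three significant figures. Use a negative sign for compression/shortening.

A_1 = 126.7 mm².
Equal strain + equilibrium ⇒ each member carries load in proportion to AE: A₁E₁ = 25970000 N, A₂E₂ = 131100000 N, ΣAE = 157000000 N.
δ = PL/ΣAE = -29100·939/157000000 = -0.174 mm.

-0.174 mm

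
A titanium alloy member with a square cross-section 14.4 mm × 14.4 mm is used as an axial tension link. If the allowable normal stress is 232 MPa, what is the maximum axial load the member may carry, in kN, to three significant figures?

A = 207.4 mm².
P_max = σ_allow · A = 232 · 207.4 = 48110 N = 48.11 kN.

48.1 kN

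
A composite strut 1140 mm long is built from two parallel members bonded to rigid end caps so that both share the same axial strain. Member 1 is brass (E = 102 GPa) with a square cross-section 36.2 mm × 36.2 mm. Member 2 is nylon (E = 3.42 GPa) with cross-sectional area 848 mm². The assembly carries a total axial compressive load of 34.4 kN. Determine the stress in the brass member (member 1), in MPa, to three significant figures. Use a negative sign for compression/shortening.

-25.7 MPa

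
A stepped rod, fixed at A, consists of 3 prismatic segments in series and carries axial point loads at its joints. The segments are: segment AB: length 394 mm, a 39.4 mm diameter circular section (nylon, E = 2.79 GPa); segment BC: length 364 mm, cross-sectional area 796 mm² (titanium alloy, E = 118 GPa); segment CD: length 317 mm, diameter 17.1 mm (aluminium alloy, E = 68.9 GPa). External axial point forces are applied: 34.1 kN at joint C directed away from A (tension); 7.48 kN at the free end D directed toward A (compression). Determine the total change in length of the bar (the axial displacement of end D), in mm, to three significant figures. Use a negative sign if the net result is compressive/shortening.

Internal axial forces (sectioning from the free end, tension +): N_CD = -7.48 kN, N_BC = 26.62 kN, N_AB = 26.62 kN.
A_AB = 1219 mm².
A_CD = 229.7 mm².
δ_AB = 26620·394/(1219·2790) = 3.083 mm
δ_BC = 26620·364/(796·118000) = 0.1032 mm
δ_CD = -7480·317/(229.7·68900) = -0.1499 mm
δ = Σδ_i = 3.037 mm.

3.04 mm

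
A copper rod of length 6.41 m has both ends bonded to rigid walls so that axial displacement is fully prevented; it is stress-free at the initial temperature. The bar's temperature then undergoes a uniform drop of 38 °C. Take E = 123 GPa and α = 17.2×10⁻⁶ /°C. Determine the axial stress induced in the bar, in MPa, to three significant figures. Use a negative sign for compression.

80.4 MPa

Free thermal expansion αLΔT = 17.2e-6 · 6410 · -38 = -4.19 mm.
The walls impose strain ε = −(-4.19)/6410 = 6.5360e-04; σ = Eε = 123000 · 6.5360e-04 = 80.39 MPa.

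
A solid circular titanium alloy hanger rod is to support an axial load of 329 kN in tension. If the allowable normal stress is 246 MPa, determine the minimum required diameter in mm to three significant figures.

Required area A ≥ P/σ_allow = 329000/246 = 1337 mm².
For a solid circular section, d ≥ √(4A/π) = 41.27 mm.

41.3 mm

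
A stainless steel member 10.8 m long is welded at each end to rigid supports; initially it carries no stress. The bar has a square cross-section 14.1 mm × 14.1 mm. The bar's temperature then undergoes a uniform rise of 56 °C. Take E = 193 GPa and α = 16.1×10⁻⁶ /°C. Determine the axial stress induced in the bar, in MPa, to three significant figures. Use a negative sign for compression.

-174 MPa

Free thermal expansion αLΔT = 16.1e-6 · 10800 · 56 = 9.737 mm.
The walls impose strain ε = −(9.737)/10800 = -9.0160e-04; σ = Eε = 193000 · -9.0160e-04 = -174 MPa.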